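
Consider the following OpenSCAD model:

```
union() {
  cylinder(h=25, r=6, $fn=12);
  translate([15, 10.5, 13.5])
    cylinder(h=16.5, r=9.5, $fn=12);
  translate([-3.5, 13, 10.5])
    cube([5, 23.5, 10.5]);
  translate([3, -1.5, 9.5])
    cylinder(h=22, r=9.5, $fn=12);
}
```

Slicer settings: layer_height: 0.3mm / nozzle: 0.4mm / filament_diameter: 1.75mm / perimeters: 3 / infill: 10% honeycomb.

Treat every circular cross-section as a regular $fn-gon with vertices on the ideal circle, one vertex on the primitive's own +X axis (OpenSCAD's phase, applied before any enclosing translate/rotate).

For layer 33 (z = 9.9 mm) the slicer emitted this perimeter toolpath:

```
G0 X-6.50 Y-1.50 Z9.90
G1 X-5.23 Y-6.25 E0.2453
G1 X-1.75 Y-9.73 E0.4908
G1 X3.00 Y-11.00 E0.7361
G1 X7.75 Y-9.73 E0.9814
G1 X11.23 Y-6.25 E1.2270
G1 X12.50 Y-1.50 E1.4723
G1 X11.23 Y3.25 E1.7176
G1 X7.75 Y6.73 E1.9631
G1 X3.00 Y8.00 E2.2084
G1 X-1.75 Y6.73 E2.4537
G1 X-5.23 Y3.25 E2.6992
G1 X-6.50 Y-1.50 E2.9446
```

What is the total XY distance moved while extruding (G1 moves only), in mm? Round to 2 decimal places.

Sum the Euclidean lengths of each G1 segment: total = 59.02 mm.

59.02 mm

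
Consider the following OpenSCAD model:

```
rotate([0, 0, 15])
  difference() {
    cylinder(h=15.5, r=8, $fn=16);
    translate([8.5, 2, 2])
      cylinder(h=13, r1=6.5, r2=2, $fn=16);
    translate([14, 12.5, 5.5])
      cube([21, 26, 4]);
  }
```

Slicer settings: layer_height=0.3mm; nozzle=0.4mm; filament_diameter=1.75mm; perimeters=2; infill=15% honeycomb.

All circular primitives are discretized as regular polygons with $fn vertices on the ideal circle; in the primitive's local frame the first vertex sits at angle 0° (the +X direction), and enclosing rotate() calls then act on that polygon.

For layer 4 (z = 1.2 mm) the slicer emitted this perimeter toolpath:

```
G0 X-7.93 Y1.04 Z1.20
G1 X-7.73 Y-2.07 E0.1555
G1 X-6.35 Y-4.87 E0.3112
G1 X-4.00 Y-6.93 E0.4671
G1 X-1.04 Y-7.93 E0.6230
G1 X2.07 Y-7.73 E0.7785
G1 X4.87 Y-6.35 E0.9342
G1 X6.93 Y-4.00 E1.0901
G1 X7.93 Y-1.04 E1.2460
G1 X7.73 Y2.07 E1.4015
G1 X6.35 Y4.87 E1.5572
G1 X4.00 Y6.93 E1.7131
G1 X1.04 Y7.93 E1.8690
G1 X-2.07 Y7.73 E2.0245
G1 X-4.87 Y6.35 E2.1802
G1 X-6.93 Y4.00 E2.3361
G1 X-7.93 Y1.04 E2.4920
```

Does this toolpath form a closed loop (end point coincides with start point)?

Start point (G0): (-7.93, 1.04). End point (last G1): the path returns to the start — closed.

yes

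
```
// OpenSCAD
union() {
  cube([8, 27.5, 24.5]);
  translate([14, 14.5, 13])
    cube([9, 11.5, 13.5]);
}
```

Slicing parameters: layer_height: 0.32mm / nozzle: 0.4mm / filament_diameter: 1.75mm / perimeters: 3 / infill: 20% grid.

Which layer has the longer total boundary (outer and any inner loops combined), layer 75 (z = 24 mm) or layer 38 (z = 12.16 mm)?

layer 75 (z = 24 mm)

Layer 75 (z = 24): the cube is present — its section is the full 8×27.5 rectangle (perimeter 71.00 mm); the cube at (14, 14.5) is present — its section is the full 9×11.5 rectangle (perimeter 41.00 mm); Merging all regions: the 2 present regions are separate (no shared area or edge), so areas and boundary lengths simply add and each stays a separate island — boundary = 112.00 mm. So its perimeter = 112.00 mm. Layer 38 (z = 12.16): the cube is present — its section is the full 8×27.5 rectangle (perimeter 71.00 mm); the cube at (14, 14.5) is not intersected at this z (z outside [13, 26.5]); Combining (union): only the 8×27.5 cube is present, so the union is just that shape — boundary = 71.00 mm. So its perimeter = 71.00 mm. Layer 75 is larger (112.00 vs 71.00 mm).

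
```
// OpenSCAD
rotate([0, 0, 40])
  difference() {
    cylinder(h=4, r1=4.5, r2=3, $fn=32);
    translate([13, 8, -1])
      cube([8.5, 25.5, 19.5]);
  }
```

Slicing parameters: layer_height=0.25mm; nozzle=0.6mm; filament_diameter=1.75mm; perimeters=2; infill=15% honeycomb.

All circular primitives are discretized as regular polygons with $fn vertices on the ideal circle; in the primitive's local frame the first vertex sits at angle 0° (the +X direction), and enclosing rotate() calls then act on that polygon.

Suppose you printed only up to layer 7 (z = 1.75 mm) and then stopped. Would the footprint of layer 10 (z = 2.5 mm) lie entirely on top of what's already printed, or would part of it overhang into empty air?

Compare the two slices. At z = 1.75: the cone contributes a regular 32-gon of circumradius 3.844 (interpolated between r1=4.5 and r2=3 at t=0.438) (area = (32/2)·3.844²·sin(360°/32) = 46.12 mm²); the cube at (13, 8) (footprint 8.5×25.5) is included at this height (area 216.75 mm²); Taking the first minus the rest: starting from the cone (46.12 mm²), the 8.5×25.5 cube at (13, 8) misses the remaining region (no effect) — area = 46.12 mm²; (whole slice rotated 40° about Z — lengths, areas and connectivity unchanged). At z = 2.5: the cone contributes a regular 32-gon of circumradius 3.562 (interpolated between r1=4.5 and r2=3 at t=0.625) (area = (32/2)·3.562²·sin(360°/32) = 39.62 mm²); the cube at (13, 8) (footprint 8.5×25.5) is included at this height (area 216.75 mm²); Subtracting the remaining from the first: starting from the cone (39.62 mm²), the 8.5×25.5 cube at (13, 8) misses the remaining region (no effect) — area = 39.62 mm²; (rotated 40° about Z; rotation is an isometry so areas/perimeters/island counts are preserved). Checking containment: the cross-section at z = 2.5 is a subset of the cross-section at z = 1.75.

entirely on top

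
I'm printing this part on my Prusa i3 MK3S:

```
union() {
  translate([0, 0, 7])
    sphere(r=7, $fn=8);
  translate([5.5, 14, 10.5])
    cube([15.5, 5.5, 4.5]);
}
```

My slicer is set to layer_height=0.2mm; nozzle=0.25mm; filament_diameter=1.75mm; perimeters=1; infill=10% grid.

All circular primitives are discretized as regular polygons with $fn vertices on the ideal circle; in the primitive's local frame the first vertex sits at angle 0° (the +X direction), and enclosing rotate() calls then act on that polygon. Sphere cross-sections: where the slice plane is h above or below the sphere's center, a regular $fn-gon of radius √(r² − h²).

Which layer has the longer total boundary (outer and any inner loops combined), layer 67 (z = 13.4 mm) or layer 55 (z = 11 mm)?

layer 55 (z = 11 mm)

Layer 67 (z = 13.4): the sphere: section is a regular 8-gon, circumradius = √(r²−h²) = √(7²−6.4²) = 2.835 (perimeter = 2·8·2.835·sin(180°/8) = 17.36 mm); the cube at (5.5, 14) (footprint 15.5×5.5) is included at this height (perimeter 42.00 mm); Taking the union: the 2 present regions are separate (no shared area or edge), so areas and boundary lengths simply add and each stays a separate island — boundary = 59.36 mm. So its perimeter = 59.36 mm. Layer 55 (z = 11): the r=7 sphere contributes a regular 8-gon of circumradius √(7²−4²) = 5.745 (perimeter = 2·8·5.745·sin(180°/8) = 35.17 mm); the 15.5×5.5 cube at (5.5, 14) contributes its full rectangle (perimeter 42.00 mm); Merging all regions: the 2 present regions are separate (no shared area or edge), so areas and boundary lengths simply add and each stays a separate island — boundary = 77.17 mm. So its perimeter = 77.17 mm. Layer 55 is larger (77.17 vs 59.36 mm).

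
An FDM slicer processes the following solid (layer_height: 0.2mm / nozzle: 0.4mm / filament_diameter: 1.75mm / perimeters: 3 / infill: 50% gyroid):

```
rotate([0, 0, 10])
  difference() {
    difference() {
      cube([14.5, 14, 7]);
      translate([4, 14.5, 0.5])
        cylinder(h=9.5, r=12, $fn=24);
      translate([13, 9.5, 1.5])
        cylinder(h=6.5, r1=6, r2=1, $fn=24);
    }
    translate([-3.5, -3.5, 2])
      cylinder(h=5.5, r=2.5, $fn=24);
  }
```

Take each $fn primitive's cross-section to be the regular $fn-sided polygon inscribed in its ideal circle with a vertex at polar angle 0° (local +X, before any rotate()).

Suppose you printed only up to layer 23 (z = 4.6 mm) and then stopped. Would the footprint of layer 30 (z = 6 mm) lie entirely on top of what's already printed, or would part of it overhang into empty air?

Compare the two slices. At z = 4.6: the cube (footprint 14.5×14) is included at this height (area 203.00 mm²); the r=12 cylinder at (4, 14.5) gives a regular 24-gon of circumradius 12 (constant along its height) (area = (24/2)·12.000²·sin(360°/24) = 447.24 mm²); the cone at (13, 9.5) contributes a regular 24-gon of circumradius 3.615 (interpolated between r1=6 and r2=1 at t=0.477) (area = (24/2)·3.615²·sin(360°/24) = 40.60 mm²); Taking the first minus the rest: starting from the 14.5×14 cube (203.00 mm²), the r=12 cylinder at (4, 14.5) partially overlaps it — only the 145.93 mm² overlap (of its 447.24 mm²) is removed, clipping the outline; the cone at (13, 9.5) partially overlaps it — only the 2.71 mm² overlap (of its 40.60 mm²) is removed, clipping the outline — area = 54.36 mm²; the r=2.5 cylinder at (-3.5, -3.5) gives a regular 24-gon of circumradius 2.5 (constant along its height) (area = (24/2)·2.500²·sin(360°/24) = 19.41 mm²); Subtracting the remaining from the first: starting from the result so far (54.36 mm²), the r=2.5 cylinder at (-3.5, -3.5) misses the remaining region (no effect) — area = 54.36 mm²; (rotated 10° about Z; rotation is an isometry so areas/perimeters/island counts are preserved). At z = 6: the cube (footprint 14.5×14) is included at this height (area 203.00 mm²); the r=12 cylinder at (4, 14.5) contributes a regular 24-gon of circumradius 12 (area = (24/2)·12.000²·sin(360°/24) = 447.24 mm²); the cone at (13, 9.5) contributes a regular 24-gon of circumradius 2.538 (interpolated between r1=6 and r2=1 at t=0.692) (area = (24/2)·2.538²·sin(360°/24) = 20.01 mm²); Subtracting the remaining from the first: starting from the 14.5×14 cube (203.00 mm²), the r=12 cylinder at (4, 14.5) partially overlaps it — only the 145.93 mm² overlap (of its 447.24 mm²) is removed, clipping the outline; the cone at (13, 9.5) partially overlaps it — only the 0.83 mm² overlap (of its 20.01 mm²) is removed, clipping the outline — area = 56.23 mm²; the r=2.5 cylinder at (-3.5, -3.5) gives a regular 24-gon of circumradius 2.5 (constant along its height) (area = (24/2)·2.500²·sin(360°/24) = 19.41 mm²); Taking the first minus the rest: starting from the result so far (56.23 mm²), the r=2.5 cylinder at (-3.5, -3.5) misses the remaining region (no effect) — area = 56.23 mm²; (whole slice rotated 10° about Z — lengths, areas and connectivity unchanged). Checking containment: at z = 6 the cross-section extends beyond the z = 4.6 cross-section by about 1.87 mm².

part overhangs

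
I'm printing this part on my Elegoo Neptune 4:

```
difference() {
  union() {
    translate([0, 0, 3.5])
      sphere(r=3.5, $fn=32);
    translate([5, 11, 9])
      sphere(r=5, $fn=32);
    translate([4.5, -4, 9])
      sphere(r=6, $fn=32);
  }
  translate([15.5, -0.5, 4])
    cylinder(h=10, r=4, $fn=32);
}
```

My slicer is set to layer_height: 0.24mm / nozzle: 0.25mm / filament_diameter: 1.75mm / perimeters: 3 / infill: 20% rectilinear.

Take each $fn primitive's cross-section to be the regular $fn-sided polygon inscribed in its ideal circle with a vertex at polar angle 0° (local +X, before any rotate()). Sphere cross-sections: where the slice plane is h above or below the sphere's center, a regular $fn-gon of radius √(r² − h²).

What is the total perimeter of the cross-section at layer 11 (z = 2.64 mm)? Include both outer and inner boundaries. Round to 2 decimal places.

21.28 mm

At z = 2.64 mm: the r=3.5 sphere slices to a regular 32-gon of circumradius 3.393 (√(r²−h²) with h=0.86 from center) (perimeter = 2·32·3.393·sin(180°/32) = 21.28 mm); the sphere at (5, 11) is not intersected at this z (|z−center|=6.360 > r=5); the sphere at (4.5, -4) does not reach this height (|z−center|=6.360 > r=6); Merging all regions: only the r=3.5 sphere is present, so the union is just that shape — boundary = 21.28 mm; the cylinder at (15.5, -0.5) is not intersected at this z (z outside [4, 14]); Taking the first minus the rest: none of the subtracted shapes is present at this height, so the result so far is unchanged — boundary = 21.28 mm. Overall, the cross-section is a single solid region. Total boundary length (outer) = 21.28 mm.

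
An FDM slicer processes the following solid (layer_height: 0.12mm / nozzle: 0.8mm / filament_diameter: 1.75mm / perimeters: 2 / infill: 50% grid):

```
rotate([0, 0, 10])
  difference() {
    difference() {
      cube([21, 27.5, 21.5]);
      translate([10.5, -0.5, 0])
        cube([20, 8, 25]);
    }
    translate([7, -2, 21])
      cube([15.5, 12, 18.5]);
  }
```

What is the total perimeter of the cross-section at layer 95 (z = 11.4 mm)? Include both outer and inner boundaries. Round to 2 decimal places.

At z = 11.4 mm: the cube is present — its section is the full 21×27.5 rectangle (perimeter 97.00 mm); the cube at (10.5, -0.5) (footprint 20×8) is included at this height (perimeter 56.00 mm); Taking the first minus the rest: starting from the 21×27.5 cube, the 20×8 cube at (10.5, -0.5) partially overlaps it — only the 78.75 mm² overlap (of its 160.00 mm²) is removed, clipping the outline — boundary = 97.00 mm; the cube at (7, -2) is not intersected at this z (z outside [21, 39.5]); Taking the first minus the rest: none of the subtracted shapes is present at this height, so that combined region is unchanged — boundary = 97.00 mm; (whole slice rotated 10° about Z — lengths, areas and connectivity unchanged). Overall, the cross-section is a single solid region. Total boundary length (outer) = 97.00 mm.

97.00 mm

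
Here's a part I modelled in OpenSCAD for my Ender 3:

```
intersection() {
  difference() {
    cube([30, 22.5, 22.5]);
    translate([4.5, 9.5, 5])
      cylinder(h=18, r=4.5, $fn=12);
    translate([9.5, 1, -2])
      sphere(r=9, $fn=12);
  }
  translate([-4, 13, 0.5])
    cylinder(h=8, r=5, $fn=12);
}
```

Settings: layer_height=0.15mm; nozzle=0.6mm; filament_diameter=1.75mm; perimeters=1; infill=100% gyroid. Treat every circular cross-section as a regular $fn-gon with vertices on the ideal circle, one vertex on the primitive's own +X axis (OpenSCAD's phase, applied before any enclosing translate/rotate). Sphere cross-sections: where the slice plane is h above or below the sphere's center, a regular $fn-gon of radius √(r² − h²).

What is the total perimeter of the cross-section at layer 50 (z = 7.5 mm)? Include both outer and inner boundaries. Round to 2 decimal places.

At z = 7.5 mm: the cube is present — its section is the full 30×22.5 rectangle (perimeter 105.00 mm); the r=4.5 cylinder at (4.5, 9.5) gives a regular 12-gon of circumradius 4.5 (constant along its height) (perimeter = 2·12·4.500·sin(180°/12) = 27.95 mm); the sphere at (9.5, 1) does not reach this height (|z−center|=9.500 > r=9); Taking the first minus the rest: starting from the 30×22.5 cube, the r=4.5 cylinder at (4.5, 9.5) lies inside it touching the edge (removes its full 60.75 mm²) — boundary (outer + 1 inner loop) = 132.95 mm; the r=5 cylinder at (-4, 13) contributes a regular 12-gon of circumradius 5 (perimeter = 2·12·5.000·sin(180°/12) = 31.06 mm); After intersecting: the r=5 cylinder at (-4, 13) partially overlaps the result so far; clipping to the common part keeps 3.35 mm² — boundary = 11.77 mm. Overall, the cross-section is a single solid region. Total boundary length (outer) = 11.77 mm.

11.77 mm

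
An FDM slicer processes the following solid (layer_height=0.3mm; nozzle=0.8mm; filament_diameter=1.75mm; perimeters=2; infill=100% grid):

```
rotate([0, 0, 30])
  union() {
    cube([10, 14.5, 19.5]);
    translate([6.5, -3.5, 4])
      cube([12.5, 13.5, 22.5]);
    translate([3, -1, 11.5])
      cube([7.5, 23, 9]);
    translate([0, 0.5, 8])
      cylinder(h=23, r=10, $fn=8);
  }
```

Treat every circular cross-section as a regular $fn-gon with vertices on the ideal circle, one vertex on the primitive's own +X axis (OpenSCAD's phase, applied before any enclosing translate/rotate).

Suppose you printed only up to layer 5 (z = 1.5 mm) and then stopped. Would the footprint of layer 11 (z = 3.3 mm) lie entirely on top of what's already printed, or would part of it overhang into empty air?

Compare the two slices. At z = 1.5: the 10×14.5 cube contributes its full rectangle (area 145.00 mm²); the cube at (6.5, -3.5) is absent (z outside [4, 26.5]); the cube at (3, -1) does not reach this height (z outside [11.5, 20.5]); the cylinder at (0, 0.5) is absent (z outside [8, 31]); Merging all regions: only the 10×14.5 cube is present, so the union is just that shape — area = 145.00 mm²; (whole slice rotated 30° about Z — lengths, areas and connectivity unchanged). At z = 3.3: the cube is present — its section is the full 10×14.5 rectangle (area 145.00 mm²); the cube at (6.5, -3.5) is not intersected at this z (z outside [4, 26.5]); the cube at (3, -1) is not intersected at this z (z outside [11.5, 20.5]); the cylinder at (0, 0.5) is absent (z outside [8, 31]); Merging all regions: only the 10×14.5 cube is present, so the union is just that shape — area = 145.00 mm²; (rotated 30° about Z; rotation is an isometry so areas/perimeters/island counts are preserved). Checking containment: the cross-section at z = 3.3 is a subset of the cross-section at z = 1.5.

entirely on top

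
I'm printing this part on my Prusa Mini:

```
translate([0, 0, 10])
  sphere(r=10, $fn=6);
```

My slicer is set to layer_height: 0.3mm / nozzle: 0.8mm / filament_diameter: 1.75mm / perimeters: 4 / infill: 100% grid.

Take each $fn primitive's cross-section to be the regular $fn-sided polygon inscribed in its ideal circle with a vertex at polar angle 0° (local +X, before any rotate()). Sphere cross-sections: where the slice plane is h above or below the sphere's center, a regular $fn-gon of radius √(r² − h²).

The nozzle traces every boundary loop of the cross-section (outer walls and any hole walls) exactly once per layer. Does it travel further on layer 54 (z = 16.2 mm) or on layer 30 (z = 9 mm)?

Layer 54 (z = 16.2): the sphere: section is a regular 6-gon, circumradius = √(r²−h²) = √(10²−6.2²) = 7.846 (perimeter = 2·6·7.846·sin(180°/6) = 47.08 mm). So its perimeter = 47.08 mm. Layer 30 (z = 9): the sphere: section is a regular 6-gon, circumradius = √(r²−h²) = √(10²−1²) = 9.950 (perimeter = 2·6·9.950·sin(180°/6) = 59.70 mm). So its perimeter = 59.70 mm. Layer 30 is larger (59.70 vs 47.08 mm).

layer 30 (z = 9 mm)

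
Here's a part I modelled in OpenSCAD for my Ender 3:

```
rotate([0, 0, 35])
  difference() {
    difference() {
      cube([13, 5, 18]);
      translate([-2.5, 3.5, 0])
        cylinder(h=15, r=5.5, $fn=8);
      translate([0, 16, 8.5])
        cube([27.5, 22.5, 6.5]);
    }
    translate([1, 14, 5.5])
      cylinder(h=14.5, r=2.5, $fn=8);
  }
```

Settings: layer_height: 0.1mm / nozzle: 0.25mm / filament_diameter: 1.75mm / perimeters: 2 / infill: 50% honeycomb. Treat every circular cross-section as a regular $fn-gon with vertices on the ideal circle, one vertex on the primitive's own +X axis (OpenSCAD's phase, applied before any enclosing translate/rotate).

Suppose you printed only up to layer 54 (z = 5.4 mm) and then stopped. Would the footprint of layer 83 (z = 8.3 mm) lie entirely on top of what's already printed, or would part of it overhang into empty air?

entirely on top

Compare the two slices. At z = 5.4: the 13×5 cube contributes its full rectangle (area 65.00 mm²); the r=5.5 cylinder at (-2.5, 3.5) gives a regular 8-gon of circumradius 5.5 (constant along its height) (area = (8/2)·5.500²·sin(360°/8) = 85.56 mm²); the cube at (0, 16) is not intersected at this z (z outside [8.5, 15]); Taking the first minus the rest: starting from the 13×5 cube (65.00 mm²), the r=5.5 cylinder at (-2.5, 3.5) partially overlaps it — only the 12.00 mm² overlap (of its 85.56 mm²) is removed, clipping the outline — area = 53.00 mm²; the cylinder at (1, 14) is absent (z outside [5.5, 20]); Subtracting the remaining from the first: none of the subtracted shapes is present at this height, so that combined region is unchanged — area = 53.00 mm²; (rotated 35° about Z; rotation is an isometry so areas/perimeters/island counts are preserved). At z = 8.3: the cube (footprint 13×5) is included at this height (area 65.00 mm²); the r=5.5 cylinder at (-2.5, 3.5) contributes a regular 8-gon of circumradius 5.5 (area = (8/2)·5.500²·sin(360°/8) = 85.56 mm²); the cube at (0, 16) is not intersected at this z (z outside [8.5, 15]); Taking the first minus the rest: starting from the 13×5 cube (65.00 mm²), the r=5.5 cylinder at (-2.5, 3.5) partially overlaps it — only the 12.00 mm² overlap (of its 85.56 mm²) is removed, clipping the outline — area = 53.00 mm²; the r=2.5 cylinder at (1, 14) contributes a regular 8-gon of circumradius 2.5 (area = (8/2)·2.500²·sin(360°/8) = 17.68 mm²); Taking the first minus the rest: starting from the result so far (53.00 mm²), the r=2.5 cylinder at (1, 14) misses the remaining region (no effect) — area = 53.00 mm²; (rotated 35° about Z; rotation is an isometry so areas/perimeters/island counts are preserved). Checking containment: the cross-section at z = 8.3 is a subset of the cross-section at z = 5.4.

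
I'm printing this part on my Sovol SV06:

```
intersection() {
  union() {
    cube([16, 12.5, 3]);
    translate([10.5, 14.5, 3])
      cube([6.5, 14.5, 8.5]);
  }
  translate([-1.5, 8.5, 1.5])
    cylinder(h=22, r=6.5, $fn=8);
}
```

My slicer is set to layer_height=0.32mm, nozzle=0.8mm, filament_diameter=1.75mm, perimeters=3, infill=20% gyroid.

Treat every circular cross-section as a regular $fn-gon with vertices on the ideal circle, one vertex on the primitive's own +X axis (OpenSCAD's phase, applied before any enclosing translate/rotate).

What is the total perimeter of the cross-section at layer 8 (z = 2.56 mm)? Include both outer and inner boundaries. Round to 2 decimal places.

At z = 2.56 mm: the cube is present — its section is the full 16×12.5 rectangle (perimeter 57.00 mm); the cube at (10.5, 14.5) is not intersected at this z (z outside [3, 11.5]); Combining (union): only the 16×12.5 cube is present, so the union is just that shape — boundary = 57.00 mm; the r=6.5 cylinder at (-1.5, 8.5) gives a regular 8-gon of circumradius 6.5 (constant along its height) (perimeter = 2·8·6.500·sin(180°/8) = 39.80 mm); Taking the intersection: the r=6.5 cylinder at (-1.5, 8.5) partially overlaps the result so far; clipping to the common part keeps 37.28 mm² — boundary = 25.88 mm. Overall, the cross-section is a single solid region. Total boundary length (outer) = 25.88 mm.

25.88 mm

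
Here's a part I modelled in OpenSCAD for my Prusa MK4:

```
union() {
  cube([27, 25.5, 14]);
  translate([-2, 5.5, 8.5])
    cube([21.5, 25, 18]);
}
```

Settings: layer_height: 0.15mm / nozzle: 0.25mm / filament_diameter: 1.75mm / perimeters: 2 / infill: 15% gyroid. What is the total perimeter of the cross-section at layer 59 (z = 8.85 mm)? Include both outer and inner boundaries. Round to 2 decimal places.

At z = 8.85 mm: the 27×25.5 cube contributes its full rectangle (perimeter 105.00 mm); the cube at (-2, 5.5) is present — its section is the full 21.5×25 rectangle (perimeter 93.00 mm); Taking the union: the regions partially overlap (shared area 390.00 mm²), so the edge portions inside another operand are dropped and the merged outline is re-measured after clipping — boundary = 119.00 mm. Overall, the cross-section is a single solid region. Total boundary length (outer) = 119.00 mm.

119.00 mm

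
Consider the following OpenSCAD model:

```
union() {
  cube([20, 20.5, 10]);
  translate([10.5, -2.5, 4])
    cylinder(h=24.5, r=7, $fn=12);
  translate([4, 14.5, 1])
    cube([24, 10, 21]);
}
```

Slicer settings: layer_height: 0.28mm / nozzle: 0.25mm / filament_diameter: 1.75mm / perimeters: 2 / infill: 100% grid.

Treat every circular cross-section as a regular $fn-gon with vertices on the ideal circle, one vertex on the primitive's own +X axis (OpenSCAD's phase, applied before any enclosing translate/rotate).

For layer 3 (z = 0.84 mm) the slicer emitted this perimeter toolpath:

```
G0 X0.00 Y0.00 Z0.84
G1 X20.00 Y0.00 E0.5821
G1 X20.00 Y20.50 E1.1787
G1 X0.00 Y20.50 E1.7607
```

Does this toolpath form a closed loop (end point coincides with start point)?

Start point (G0): (0.00, 0.00). End point (last G1): the path does not return to the start — open.

no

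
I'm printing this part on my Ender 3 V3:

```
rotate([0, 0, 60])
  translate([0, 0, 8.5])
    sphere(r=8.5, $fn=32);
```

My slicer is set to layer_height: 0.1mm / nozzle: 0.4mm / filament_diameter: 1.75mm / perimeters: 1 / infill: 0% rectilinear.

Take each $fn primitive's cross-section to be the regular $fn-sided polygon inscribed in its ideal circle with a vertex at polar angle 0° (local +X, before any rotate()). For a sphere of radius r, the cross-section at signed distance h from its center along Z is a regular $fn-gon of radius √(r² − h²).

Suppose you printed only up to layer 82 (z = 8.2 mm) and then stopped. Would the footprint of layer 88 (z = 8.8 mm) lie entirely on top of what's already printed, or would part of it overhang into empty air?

entirely on top

Compare the two slices. At z = 8.2: the r=8.5 sphere slices to a regular 32-gon of circumradius 8.495 (√(r²−h²) with h=0.3 from center) (area = (32/2)·8.495²·sin(360°/32) = 225.24 mm²); (whole slice rotated 60° about Z — lengths, areas and connectivity unchanged). At z = 8.8: the sphere: section is a regular 32-gon, circumradius = √(r²−h²) = √(8.5²−0.3²) = 8.495 (area = (32/2)·8.495²·sin(360°/32) = 225.24 mm²); (rotated 60° about Z; rotation is an isometry so areas/perimeters/island counts are preserved). Checking containment: the cross-section at z = 8.8 is a subset of the cross-section at z = 8.2.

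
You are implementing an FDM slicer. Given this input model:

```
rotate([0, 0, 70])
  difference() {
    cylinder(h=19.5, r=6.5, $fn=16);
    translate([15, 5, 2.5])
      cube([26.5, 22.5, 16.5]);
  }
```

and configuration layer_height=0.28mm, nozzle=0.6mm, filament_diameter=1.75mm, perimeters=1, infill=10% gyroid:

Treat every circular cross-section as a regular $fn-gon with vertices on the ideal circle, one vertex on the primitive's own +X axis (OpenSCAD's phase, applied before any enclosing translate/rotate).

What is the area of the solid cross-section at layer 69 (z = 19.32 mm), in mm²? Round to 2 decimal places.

At z = 19.32 mm: the r=6.5 cylinder gives a regular 16-gon of circumradius 6.5 (constant along its height) (area = (16/2)·6.500²·sin(360°/16) = 129.35 mm²); the cube at (15, 5) does not reach this height (z outside [2.5, 19]); Subtracting the remaining from the first: none of the subtracted shapes is present at this height, so the r=6.5 cylinder is unchanged — area = 129.35 mm²; (rotated 70° about Z; rotation is an isometry so areas/perimeters/island counts are preserved). Overall, the cross-section is a single solid region. Net area = 129.35 mm².

129.35 mm²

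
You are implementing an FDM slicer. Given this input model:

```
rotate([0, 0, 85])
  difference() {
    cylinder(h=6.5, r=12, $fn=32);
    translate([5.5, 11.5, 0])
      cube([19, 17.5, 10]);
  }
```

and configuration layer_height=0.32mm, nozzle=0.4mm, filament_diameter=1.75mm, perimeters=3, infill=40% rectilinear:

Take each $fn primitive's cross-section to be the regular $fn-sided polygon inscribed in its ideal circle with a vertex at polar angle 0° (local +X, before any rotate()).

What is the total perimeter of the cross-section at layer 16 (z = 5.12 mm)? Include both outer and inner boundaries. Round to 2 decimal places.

At z = 5.12 mm: the cylinder: section is a regular 32-gon, circumradius r=12 (perimeter = 2·32·12.000·sin(180°/32) = 75.28 mm); the 19×17.5 cube at (5.5, 11.5) contributes its full rectangle (perimeter 73.00 mm); Taking the first minus the rest: starting from the r=12 cylinder, the 19×17.5 cube at (5.5, 11.5) misses the remaining region (no effect) — boundary = 75.28 mm; (rotated 85° about Z; rotation is an isometry so areas/perimeters/island counts are preserved). Overall, the cross-section is a single solid region. Total boundary length (outer) = 75.28 mm.

75.28 mm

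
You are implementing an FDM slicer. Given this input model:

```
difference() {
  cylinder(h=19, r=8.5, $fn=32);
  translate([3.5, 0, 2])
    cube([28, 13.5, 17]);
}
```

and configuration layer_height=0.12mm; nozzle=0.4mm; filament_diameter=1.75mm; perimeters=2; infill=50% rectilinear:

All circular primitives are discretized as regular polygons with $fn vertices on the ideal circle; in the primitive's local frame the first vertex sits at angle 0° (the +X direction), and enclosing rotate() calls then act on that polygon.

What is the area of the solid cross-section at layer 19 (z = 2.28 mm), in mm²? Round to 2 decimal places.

At z = 2.28 mm: the cylinder: section is a regular 32-gon, circumradius r=8.5 (area = (32/2)·8.500²·sin(360°/32) = 225.52 mm²); the 28×13.5 cube at (3.5, 0) contributes its full rectangle (area 378.00 mm²); Taking the first minus the rest: starting from the r=8.5 cylinder (225.52 mm²), the 28×13.5 cube at (3.5, 0) partially overlaps it — only the 27.59 mm² overlap (of its 378.00 mm²) is removed, clipping the outline — area = 197.94 mm². Overall, the cross-section is a single solid region. Net area = 197.94 mm².

197.94 mm²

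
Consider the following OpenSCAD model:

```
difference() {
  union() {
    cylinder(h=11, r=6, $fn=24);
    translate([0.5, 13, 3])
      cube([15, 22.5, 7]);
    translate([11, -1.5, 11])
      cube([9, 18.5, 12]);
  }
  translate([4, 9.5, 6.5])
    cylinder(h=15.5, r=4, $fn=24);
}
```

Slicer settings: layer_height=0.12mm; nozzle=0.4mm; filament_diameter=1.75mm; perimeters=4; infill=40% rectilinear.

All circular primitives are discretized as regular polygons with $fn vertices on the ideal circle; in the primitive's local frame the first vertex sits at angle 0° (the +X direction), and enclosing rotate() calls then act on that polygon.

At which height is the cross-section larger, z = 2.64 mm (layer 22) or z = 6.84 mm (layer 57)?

layer 57 (z = 6.84 mm)

Layer 22 (z = 2.64): the r=6 cylinder gives a regular 24-gon of circumradius 6 (constant along its height) (area = (24/2)·6.000²·sin(360°/24) = 111.81 mm²); the cube at (0.5, 13) does not reach this height (z outside [3, 10]); the cube at (11, -1.5) is absent (z outside [11, 23]); Taking the union: only the r=6 cylinder is present, so the union is just that shape — area = 111.81 mm²; the cylinder at (4, 9.5) is absent (z outside [6.5, 22]); After the difference (first − rest): none of the subtracted shapes is present at this height, so that combined region is unchanged — area = 111.81 mm². So its area = 111.81 mm². Layer 57 (z = 6.84): the r=6 cylinder gives a regular 24-gon of circumradius 6 (constant along its height) (area = (24/2)·6.000²·sin(360°/24) = 111.81 mm²); the cube at (0.5, 13) is present — its section is the full 15×22.5 rectangle (area 337.50 mm²); the cube at (11, -1.5) is absent (z outside [11, 23]); Combining (union): the 2 present regions are separate (no shared area or edge), so areas and boundary lengths simply add and each stays a separate island — area = 449.31 mm²; the cylinder at (4, 9.5): section is a regular 24-gon, circumradius r=4 (area = (24/2)·4.000²·sin(360°/24) = 49.69 mm²); Taking the first minus the rest: starting from that combined region (449.31 mm²), the r=4 cylinder at (4, 9.5) partially overlaps it — only the 1.21 mm² overlap (of its 49.69 mm²) is removed, clipping the outline — area = 448.10 mm². So its area = 448.10 mm². Layer 57 is larger (448.10 vs 111.81 mm²).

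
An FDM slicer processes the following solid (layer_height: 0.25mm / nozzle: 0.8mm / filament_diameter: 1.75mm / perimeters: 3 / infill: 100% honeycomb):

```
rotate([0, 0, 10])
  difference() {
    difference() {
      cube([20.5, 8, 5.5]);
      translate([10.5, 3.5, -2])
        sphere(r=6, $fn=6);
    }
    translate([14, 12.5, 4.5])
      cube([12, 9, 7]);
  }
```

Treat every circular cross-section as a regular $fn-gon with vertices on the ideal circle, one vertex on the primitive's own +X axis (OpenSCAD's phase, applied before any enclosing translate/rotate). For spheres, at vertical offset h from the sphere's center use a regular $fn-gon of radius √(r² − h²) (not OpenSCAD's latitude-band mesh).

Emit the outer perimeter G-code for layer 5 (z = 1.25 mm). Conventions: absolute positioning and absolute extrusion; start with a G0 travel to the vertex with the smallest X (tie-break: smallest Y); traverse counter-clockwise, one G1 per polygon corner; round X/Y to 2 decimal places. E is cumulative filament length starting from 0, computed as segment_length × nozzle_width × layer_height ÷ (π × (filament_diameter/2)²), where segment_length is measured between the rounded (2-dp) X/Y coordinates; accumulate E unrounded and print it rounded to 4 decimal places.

At z = 1.25 mm: the cube is present — its section is the full 20.5×8 rectangle; the r=6 sphere at (10.5, 3.5) slices to a regular 6-gon of circumradius 5.044 (√(r²−h²) with h=3.25 from center); After the difference (first − rest): starting from the 20.5×8 cube, the r=6 sphere at (10.5, 3.5) partially overlaps it — only the 61.28 mm² overlap (of its 66.09 mm²) is removed, clipping the outline — 1 connected region; the cube at (14, 12.5) is absent (z outside [4.5, 11.5]); Subtracting the remaining from the first: none of the subtracted shapes is present at this height, so that combined region is unchanged — 1 connected region; (rotated 10° about Z; rotation is an isometry so areas/perimeters/island counts are preserved). The outline is a single polygon with 10 vertices. Extrusion per mm of travel: 0.8 × 0.25 / (π × 0.875²) = 0.083150. Accumulating E over each segment gives final E = 6.1663.

G0 X-1.39 Y7.88 Z1.25
G1 X0.00 Y0.00 E0.6653
G1 X7.36 Y1.30 E1.2868
G1 X4.77 Y4.39 E1.6221
G1 X6.49 Y9.13 E2.0413
G1 X11.46 Y10.01 E2.4610
G1 X14.70 Y6.15 E2.8801
G1 X13.32 Y2.35 E3.2162
G1 X20.19 Y3.56 E3.7963
G1 X18.80 Y11.44 E4.4616
G1 X-1.39 Y7.88 E6.1663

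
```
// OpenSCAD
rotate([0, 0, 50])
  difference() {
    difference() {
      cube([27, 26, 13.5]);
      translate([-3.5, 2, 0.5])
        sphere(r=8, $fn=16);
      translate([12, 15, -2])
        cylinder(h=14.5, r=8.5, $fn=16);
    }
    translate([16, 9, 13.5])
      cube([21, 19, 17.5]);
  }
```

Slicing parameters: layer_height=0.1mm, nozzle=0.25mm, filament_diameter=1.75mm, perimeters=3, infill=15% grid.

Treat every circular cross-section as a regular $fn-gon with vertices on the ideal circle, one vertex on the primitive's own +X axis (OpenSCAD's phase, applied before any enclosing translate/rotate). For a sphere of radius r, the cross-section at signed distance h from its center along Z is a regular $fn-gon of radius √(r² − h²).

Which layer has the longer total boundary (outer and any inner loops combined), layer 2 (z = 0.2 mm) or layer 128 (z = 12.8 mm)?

Layer 2 (z = 0.2): the 27×26 cube contributes its full rectangle (perimeter 106.00 mm); the sphere at (-3.5, 2): section is a regular 16-gon, circumradius = √(r²−h²) = √(8²−0.3²) = 7.994 (perimeter = 2·16·7.994·sin(180°/16) = 49.91 mm); the r=8.5 cylinder at (12, 15) contributes a regular 16-gon of circumradius 8.5 (perimeter = 2·16·8.500·sin(180°/16) = 53.06 mm); After the difference (first − rest): starting from the 27×26 cube, the r=8 sphere at (-3.5, 2) partially overlaps it — only the 30.79 mm² overlap (of its 195.66 mm²) is removed, clipping the outline; the r=8.5 cylinder at (12, 15) lies wholly inside it (removes its full 221.19 mm² and its 53.06 mm outline becomes a hole wall) — boundary (outer + 1 inner loop) = 156.74 mm; the cube at (16, 9) does not reach this height (z outside [13.5, 31]); Subtracting the remaining from the first: none of the subtracted shapes is present at this height, so the result so far is unchanged — boundary (outer + 1 inner loop) = 156.74 mm; (rotated 50° about Z; rotation is an isometry so areas/perimeters/island counts are preserved). So its perimeter = 156.74 mm. Layer 128 (z = 12.8): the cube is present — its section is the full 27×26 rectangle (perimeter 106.00 mm); the sphere at (-3.5, 2) does not reach this height (|z−center|=12.300 > r=8); the cylinder at (12, 15) is absent (z outside [-2, 12.5]); After the difference (first − rest): none of the subtracted shapes is present at this height, so the 27×26 cube is unchanged — boundary = 106.00 mm; the cube at (16, 9) is absent (z outside [13.5, 31]); Subtracting the remaining from the first: none of the subtracted shapes is present at this height, so that combined region is unchanged — boundary = 106.00 mm; (rotated 50° about Z; rotation is an isometry so areas/perimeters/island counts are preserved). So its perimeter = 106.00 mm. Layer 2 is larger (156.74 vs 106.00 mm).

layer 2 (z = 0.2 mm)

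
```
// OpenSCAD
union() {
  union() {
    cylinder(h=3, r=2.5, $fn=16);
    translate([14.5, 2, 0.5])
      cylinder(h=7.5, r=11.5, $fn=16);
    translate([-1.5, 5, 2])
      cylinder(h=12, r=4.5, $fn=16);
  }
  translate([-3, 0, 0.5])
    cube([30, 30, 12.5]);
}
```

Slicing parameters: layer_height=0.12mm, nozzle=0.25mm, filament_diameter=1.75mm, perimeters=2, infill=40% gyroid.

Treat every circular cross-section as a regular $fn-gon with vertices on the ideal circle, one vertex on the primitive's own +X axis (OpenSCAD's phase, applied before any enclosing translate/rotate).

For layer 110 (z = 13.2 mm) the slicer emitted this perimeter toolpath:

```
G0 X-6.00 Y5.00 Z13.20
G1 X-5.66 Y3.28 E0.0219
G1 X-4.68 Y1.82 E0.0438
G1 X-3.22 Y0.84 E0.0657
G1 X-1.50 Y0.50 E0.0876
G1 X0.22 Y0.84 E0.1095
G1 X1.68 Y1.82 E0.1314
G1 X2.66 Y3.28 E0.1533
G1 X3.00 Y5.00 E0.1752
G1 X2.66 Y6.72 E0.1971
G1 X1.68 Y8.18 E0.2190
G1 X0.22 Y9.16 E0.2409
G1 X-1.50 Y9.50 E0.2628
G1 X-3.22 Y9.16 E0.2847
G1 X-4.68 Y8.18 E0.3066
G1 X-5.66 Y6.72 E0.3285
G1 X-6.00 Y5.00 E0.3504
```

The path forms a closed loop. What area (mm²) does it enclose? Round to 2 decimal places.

Apply the shoelace formula to the sequence of (X, Y) vertices; enclosed area = 62.00 mm².

62.00 mm²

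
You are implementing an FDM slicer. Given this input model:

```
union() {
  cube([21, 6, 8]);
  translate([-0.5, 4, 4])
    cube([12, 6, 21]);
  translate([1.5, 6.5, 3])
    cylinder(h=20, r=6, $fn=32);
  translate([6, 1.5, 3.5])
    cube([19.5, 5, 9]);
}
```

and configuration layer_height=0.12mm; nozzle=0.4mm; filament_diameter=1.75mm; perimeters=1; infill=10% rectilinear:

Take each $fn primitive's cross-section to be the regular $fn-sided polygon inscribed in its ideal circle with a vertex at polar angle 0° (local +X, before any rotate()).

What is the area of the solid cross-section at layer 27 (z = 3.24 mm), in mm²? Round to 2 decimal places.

At z = 3.24 mm: the cube (footprint 21×6) is included at this height (area 126.00 mm²); the cube at (-0.5, 4) is not intersected at this z (z outside [4, 25]); the r=6 cylinder at (1.5, 6.5) gives a regular 32-gon of circumradius 6 (constant along its height) (area = (32/2)·6.000²·sin(360°/32) = 112.37 mm²); the cube at (6, 1.5) is absent (z outside [3.5, 12.5]); Combining (union): the regions partially overlap — summed areas 238.37 mm² minus the doubly-counted overlap 33.23 mm² gives 205.14 mm² — area = 205.14 mm². Overall, the cross-section is a single solid region. Net area = 205.14 mm².

205.14 mm²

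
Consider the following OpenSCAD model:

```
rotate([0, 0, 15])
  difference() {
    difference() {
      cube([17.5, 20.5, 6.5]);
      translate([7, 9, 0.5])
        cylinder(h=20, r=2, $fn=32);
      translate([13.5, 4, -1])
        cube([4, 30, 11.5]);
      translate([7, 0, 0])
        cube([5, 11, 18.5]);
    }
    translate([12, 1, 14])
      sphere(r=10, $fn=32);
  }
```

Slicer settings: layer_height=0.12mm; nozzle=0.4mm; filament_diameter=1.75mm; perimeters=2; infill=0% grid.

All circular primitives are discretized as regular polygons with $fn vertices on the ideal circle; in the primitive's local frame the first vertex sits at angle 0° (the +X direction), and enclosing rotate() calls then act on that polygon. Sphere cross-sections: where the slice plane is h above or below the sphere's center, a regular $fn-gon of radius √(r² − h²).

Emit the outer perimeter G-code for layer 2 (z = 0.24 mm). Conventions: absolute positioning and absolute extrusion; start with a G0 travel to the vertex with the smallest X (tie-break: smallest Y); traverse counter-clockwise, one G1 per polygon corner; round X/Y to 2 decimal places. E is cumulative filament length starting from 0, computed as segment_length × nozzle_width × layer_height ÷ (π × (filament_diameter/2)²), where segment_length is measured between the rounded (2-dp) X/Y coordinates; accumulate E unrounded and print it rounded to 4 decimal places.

G0 X-5.31 Y19.80 Z0.24
G1 X0.00 Y0.00 E0.4091
G1 X6.76 Y1.81 E0.5487
G1 X3.91 Y12.44 E0.7684
G1 X8.74 Y13.73 E0.8681
G1 X11.59 Y3.11 E1.0876
G1 X16.90 Y4.53 E1.1973
G1 X15.87 Y8.39 E1.2770
G1 X12.00 Y7.36 E1.3569
G1 X7.73 Y23.30 E1.6862
G1 X-5.31 Y19.80 E1.9557

At z = 0.24 mm: the cube (footprint 17.5×20.5) is included at this height; the cylinder at (7, 9) does not reach this height (z outside [0.5, 20.5]); the cube at (13.5, 4) (footprint 4×30) is included at this height; the 5×11 cube at (7, 0) contributes its full rectangle; After the difference (first − rest): starting from the 17.5×20.5 cube, the 4×30 cube at (13.5, 4) partially overlaps it — only the 66.00 mm² overlap (of its 120.00 mm²) is removed, clipping the outline; the 5×11 cube at (7, 0) lies inside it touching the edge (removes its full 55.00 mm²) — 1 connected region; the sphere at (12, 1) is absent (|z−center|=13.760 > r=10); Taking the first minus the rest: none of the subtracted shapes is present at this height, so that combined region is unchanged — 1 connected region; (whole slice rotated 15° about Z — lengths, areas and connectivity unchanged). The outline is a single polygon with 10 vertices. Extrusion per mm of travel: 0.4 × 0.12 / (π × 0.875²) = 0.019956. Accumulating E over each segment gives final E = 1.9557.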